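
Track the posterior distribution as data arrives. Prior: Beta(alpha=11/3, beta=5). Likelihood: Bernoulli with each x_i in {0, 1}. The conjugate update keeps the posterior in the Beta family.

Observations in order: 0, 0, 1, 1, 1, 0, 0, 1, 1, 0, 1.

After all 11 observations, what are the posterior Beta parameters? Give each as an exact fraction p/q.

obs 1: x=0 → posterior Beta(11/3, 6)
obs 2: x=0 → posterior Beta(11/3, 7)
obs 3: x=1 → posterior Beta(14/3, 7)
obs 4: x=1 → posterior Beta(17/3, 7)
obs 5: x=1 → posterior Beta(20/3, 7)
obs 6: x=0 → posterior Beta(20/3, 8)
obs 7: x=0 → posterior Beta(20/3, 9)
obs 8: x=1 → posterior Beta(23/3, 9)
obs 9: x=1 → posterior Beta(26/3, 9)
obs 10: x=0 → posterior Beta(26/3, 10)
obs 11: x=1 → posterior Beta(29/3, 10)

alpha=29/3, beta=10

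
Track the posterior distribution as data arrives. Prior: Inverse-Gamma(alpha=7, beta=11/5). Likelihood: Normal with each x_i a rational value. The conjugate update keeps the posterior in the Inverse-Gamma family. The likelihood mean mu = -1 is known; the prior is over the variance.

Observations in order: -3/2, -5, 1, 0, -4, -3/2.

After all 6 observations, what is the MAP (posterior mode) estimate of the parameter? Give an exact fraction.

349/220

obs 1: x=-3/2 → posterior Inverse-Gamma(15/2, 93/40)
obs 2: x=-5 → posterior Inverse-Gamma(8, 413/40)
obs 3: x=1 → posterior Inverse-Gamma(17/2, 493/40)
obs 4: x=0 → posterior Inverse-Gamma(9, 513/40)
obs 5: x=-4 → posterior Inverse-Gamma(19/2, 693/40)
obs 6: x=-3/2 → posterior Inverse-Gamma(10, 349/20)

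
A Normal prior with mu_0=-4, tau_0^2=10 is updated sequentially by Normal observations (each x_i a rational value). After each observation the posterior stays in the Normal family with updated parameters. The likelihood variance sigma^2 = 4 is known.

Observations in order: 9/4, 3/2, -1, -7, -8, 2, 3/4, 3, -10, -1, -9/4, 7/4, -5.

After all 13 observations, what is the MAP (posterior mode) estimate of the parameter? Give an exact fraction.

obs 1: x=9/4 → posterior Normal(13/28, 20/7)
obs 2: x=3/2 → posterior Normal(43/48, 5/3)
obs 3: x=-1 → posterior Normal(23/68, 20/17)
obs 4: x=-7 → posterior Normal(-117/88, 10/11)
obs 5: x=-8 → posterior Normal(-277/108, 20/27)
obs 6: x=2 → posterior Normal(-237/128, 5/8)
obs 7: x=3/4 → posterior Normal(-3/2, 20/37)
obs 8: x=3 → posterior Normal(-27/28, 10/21)
obs 9: x=-10 → posterior Normal(-181/94, 20/47)
obs 10: x=-1 → posterior Normal(-191/104, 5/13)
obs 11: x=-9/4 → posterior Normal(-427/228, 20/57)
obs 12: x=7/4 → posterior Normal(-49/31, 10/31)
obs 13: x=-5 → posterior Normal(-123/67, 20/67)

-123/67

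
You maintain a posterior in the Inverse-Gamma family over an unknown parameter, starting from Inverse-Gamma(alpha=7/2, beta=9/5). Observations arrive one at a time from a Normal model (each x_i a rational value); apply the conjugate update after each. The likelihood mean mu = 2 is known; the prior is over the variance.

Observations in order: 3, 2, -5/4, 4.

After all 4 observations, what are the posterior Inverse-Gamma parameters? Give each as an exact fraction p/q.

obs 1: x=3 → posterior Inverse-Gamma(4, 23/10)
obs 2: x=2 → posterior Inverse-Gamma(9/2, 23/10)
obs 3: x=-5/4 → posterior Inverse-Gamma(5, 1213/160)
obs 4: x=4 → posterior Inverse-Gamma(11/2, 1533/160)

alpha=11/2, beta=1533/160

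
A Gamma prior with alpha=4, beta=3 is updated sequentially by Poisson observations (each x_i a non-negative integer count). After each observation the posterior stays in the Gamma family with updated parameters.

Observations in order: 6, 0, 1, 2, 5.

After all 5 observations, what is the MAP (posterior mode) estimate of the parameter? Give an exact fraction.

obs 1: x=6 → posterior Gamma(10, 4)
obs 2: x=0 → posterior Gamma(10, 5)
obs 3: x=1 → posterior Gamma(11, 6)
obs 4: x=2 → posterior Gamma(13, 7)
obs 5: x=5 → posterior Gamma(18, 8)

17/8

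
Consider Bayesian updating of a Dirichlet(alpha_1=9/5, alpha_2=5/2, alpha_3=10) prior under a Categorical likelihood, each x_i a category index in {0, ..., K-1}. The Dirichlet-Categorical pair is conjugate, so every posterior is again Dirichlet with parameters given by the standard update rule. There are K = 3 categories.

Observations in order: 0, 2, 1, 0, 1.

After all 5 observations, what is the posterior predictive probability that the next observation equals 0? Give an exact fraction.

38/193

obs 1: x=0 → posterior Dirichlet(14/5, 5/2, 10)
obs 2: x=2 → posterior Dirichlet(14/5, 5/2, 11)
obs 3: x=1 → posterior Dirichlet(14/5, 7/2, 11)
obs 4: x=0 → posterior Dirichlet(19/5, 7/2, 11)
obs 5: x=1 → posterior Dirichlet(19/5, 9/2, 11)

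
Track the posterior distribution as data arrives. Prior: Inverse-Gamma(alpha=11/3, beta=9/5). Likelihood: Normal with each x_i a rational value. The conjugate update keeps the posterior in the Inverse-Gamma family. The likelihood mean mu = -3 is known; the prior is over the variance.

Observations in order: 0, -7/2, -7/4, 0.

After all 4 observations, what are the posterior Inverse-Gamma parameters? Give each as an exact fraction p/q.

obs 1: x=0 → posterior Inverse-Gamma(25/6, 63/10)
obs 2: x=-7/2 → posterior Inverse-Gamma(14/3, 257/40)
obs 3: x=-7/4 → posterior Inverse-Gamma(31/6, 1153/160)
obs 4: x=0 → posterior Inverse-Gamma(17/3, 1873/160)

alpha=17/3, beta=1873/160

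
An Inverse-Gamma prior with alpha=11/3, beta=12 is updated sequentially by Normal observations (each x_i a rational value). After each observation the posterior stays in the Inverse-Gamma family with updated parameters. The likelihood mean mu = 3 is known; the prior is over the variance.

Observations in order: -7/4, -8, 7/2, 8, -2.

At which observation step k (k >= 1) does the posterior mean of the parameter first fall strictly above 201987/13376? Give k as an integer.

k = 2

obs 1: x=-7/4 → posterior Inverse-Gamma(25/6, 745/32)
obs 2: x=-8 → posterior Inverse-Gamma(14/3, 2681/32)
obs 3: x=7/2 → posterior Inverse-Gamma(31/6, 2685/32)
obs 4: x=8 → posterior Inverse-Gamma(17/3, 3085/32)
obs 5: x=-2 → posterior Inverse-Gamma(37/6, 3485/32)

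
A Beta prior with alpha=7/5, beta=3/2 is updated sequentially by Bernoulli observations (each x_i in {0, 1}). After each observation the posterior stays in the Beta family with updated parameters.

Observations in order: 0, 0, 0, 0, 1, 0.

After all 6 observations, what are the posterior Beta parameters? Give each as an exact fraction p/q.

alpha=12/5, beta=13/2

obs 1: x=0 → posterior Beta(7/5, 5/2)
obs 2: x=0 → posterior Beta(7/5, 7/2)
obs 3: x=0 → posterior Beta(7/5, 9/2)
obs 4: x=0 → posterior Beta(7/5, 11/2)
obs 5: x=1 → posterior Beta(12/5, 11/2)
obs 6: x=0 → posterior Beta(12/5, 13/2)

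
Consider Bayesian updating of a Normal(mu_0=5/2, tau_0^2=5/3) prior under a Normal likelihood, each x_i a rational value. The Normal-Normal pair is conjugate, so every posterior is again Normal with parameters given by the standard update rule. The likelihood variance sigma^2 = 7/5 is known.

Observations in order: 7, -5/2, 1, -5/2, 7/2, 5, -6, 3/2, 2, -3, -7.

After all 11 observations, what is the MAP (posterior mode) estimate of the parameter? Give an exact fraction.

obs 1: x=7 → posterior Normal(455/92, 35/46)
obs 2: x=-5/2 → posterior Normal(165/71, 35/71)
obs 3: x=1 → posterior Normal(95/48, 35/96)
obs 4: x=-5/2 → posterior Normal(255/242, 35/121)
obs 5: x=7/2 → posterior Normal(215/146, 35/146)
obs 6: x=5 → posterior Normal(340/171, 35/171)
obs 7: x=-6 → posterior Normal(95/98, 5/28)
obs 8: x=3/2 → posterior Normal(35/34, 35/221)
obs 9: x=2 → posterior Normal(185/164, 35/246)
obs 10: x=-3 → posterior Normal(405/542, 35/271)
obs 11: x=-7 → posterior Normal(55/592, 35/296)

55/592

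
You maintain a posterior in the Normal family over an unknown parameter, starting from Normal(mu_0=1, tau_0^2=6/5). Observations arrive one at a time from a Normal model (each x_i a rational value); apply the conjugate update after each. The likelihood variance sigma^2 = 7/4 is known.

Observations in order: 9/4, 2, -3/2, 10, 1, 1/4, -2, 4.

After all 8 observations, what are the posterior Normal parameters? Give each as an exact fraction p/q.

obs 1: x=9/4 → posterior Normal(89/59, 42/59)
obs 2: x=2 → posterior Normal(137/83, 42/83)
obs 3: x=-3/2 → posterior Normal(101/107, 42/107)
obs 4: x=10 → posterior Normal(341/131, 42/131)
obs 5: x=1 → posterior Normal(73/31, 42/155)
obs 6: x=1/4 → posterior Normal(371/179, 42/179)
obs 7: x=-2 → posterior Normal(323/203, 6/29)
obs 8: x=4 → posterior Normal(419/227, 42/227)

mu_0=419/227, tau_0^2=42/227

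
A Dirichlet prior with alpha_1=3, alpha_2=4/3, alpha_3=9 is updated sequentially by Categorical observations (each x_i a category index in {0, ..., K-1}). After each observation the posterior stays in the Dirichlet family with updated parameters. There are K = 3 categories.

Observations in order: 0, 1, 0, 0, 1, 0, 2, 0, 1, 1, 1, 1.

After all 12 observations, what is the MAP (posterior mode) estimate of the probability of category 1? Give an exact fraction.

obs 1: x=0 → posterior Dirichlet(4, 4/3, 9)
obs 2: x=1 → posterior Dirichlet(4, 7/3, 9)
obs 3: x=0 → posterior Dirichlet(5, 7/3, 9)
obs 4: x=0 → posterior Dirichlet(6, 7/3, 9)
obs 5: x=1 → posterior Dirichlet(6, 10/3, 9)
obs 6: x=0 → posterior Dirichlet(7, 10/3, 9)
obs 7: x=2 → posterior Dirichlet(7, 10/3, 10)
obs 8: x=0 → posterior Dirichlet(8, 10/3, 10)
obs 9: x=1 → posterior Dirichlet(8, 13/3, 10)
obs 10: x=1 → posterior Dirichlet(8, 16/3, 10)
obs 11: x=1 → posterior Dirichlet(8, 19/3, 10)
obs 12: x=1 → posterior Dirichlet(8, 22/3, 10)

19/67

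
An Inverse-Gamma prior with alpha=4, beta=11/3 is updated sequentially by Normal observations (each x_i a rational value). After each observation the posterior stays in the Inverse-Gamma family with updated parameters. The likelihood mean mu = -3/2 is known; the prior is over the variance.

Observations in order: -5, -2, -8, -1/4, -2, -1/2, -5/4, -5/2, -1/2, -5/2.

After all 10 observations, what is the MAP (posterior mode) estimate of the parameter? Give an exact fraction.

obs 1: x=-5 → posterior Inverse-Gamma(9/2, 235/24)
obs 2: x=-2 → posterior Inverse-Gamma(5, 119/12)
obs 3: x=-8 → posterior Inverse-Gamma(11/2, 745/24)
obs 4: x=-1/4 → posterior Inverse-Gamma(6, 3055/96)
obs 5: x=-2 → posterior Inverse-Gamma(13/2, 3067/96)
obs 6: x=-1/2 → posterior Inverse-Gamma(7, 3115/96)
obs 7: x=-5/4 → posterior Inverse-Gamma(15/2, 1559/48)
obs 8: x=-5/2 → posterior Inverse-Gamma(8, 1583/48)
obs 9: x=-1/2 → posterior Inverse-Gamma(17/2, 1607/48)
obs 10: x=-5/2 → posterior Inverse-Gamma(9, 1631/48)

1631/480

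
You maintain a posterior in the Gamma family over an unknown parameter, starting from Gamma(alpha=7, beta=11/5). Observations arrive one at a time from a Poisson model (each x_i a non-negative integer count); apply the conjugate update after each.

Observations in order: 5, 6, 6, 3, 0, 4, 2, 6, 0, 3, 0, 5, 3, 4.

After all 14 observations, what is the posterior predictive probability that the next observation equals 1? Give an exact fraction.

1543564521832979451599892996707523277836287155832046647105675448661732548618158137086780065366170499047335/12484892945035420269866118937356990702959555500145455209970945186840194432125997900479007607010528579289088

obs 1: x=5 → posterior Gamma(12, 16/5)
obs 2: x=6 → posterior Gamma(18, 21/5)
obs 3: x=6 → posterior Gamma(24, 26/5)
obs 4: x=3 → posterior Gamma(27, 31/5)
obs 5: x=0 → posterior Gamma(27, 36/5)
obs 6: x=4 → posterior Gamma(31, 41/5)
obs 7: x=2 → posterior Gamma(33, 46/5)
obs 8: x=6 → posterior Gamma(39, 51/5)
obs 9: x=0 → posterior Gamma(39, 56/5)
obs 10: x=3 → posterior Gamma(42, 61/5)
obs 11: x=0 → posterior Gamma(42, 66/5)
obs 12: x=5 → posterior Gamma(47, 71/5)
obs 13: x=3 → posterior Gamma(50, 76/5)
obs 14: x=4 → posterior Gamma(54, 81/5)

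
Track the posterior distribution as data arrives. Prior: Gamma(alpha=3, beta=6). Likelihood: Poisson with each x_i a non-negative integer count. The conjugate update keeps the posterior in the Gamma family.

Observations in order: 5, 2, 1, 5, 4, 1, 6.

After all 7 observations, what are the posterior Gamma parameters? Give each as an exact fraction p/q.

obs 1: x=5 → posterior Gamma(8, 7)
obs 2: x=2 → posterior Gamma(10, 8)
obs 3: x=1 → posterior Gamma(11, 9)
obs 4: x=5 → posterior Gamma(16, 10)
obs 5: x=4 → posterior Gamma(20, 11)
obs 6: x=1 → posterior Gamma(21, 12)
obs 7: x=6 → posterior Gamma(27, 13)

alpha=27, beta=13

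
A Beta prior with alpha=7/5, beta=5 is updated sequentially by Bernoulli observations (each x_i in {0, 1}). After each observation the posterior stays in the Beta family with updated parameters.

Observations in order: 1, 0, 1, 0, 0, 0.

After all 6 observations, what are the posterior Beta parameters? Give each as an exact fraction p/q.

alpha=17/5, beta=9

obs 1: x=1 → posterior Beta(12/5, 5)
obs 2: x=0 → posterior Beta(12/5, 6)
obs 3: x=1 → posterior Beta(17/5, 6)
obs 4: x=0 → posterior Beta(17/5, 7)
obs 5: x=0 → posterior Beta(17/5, 8)
obs 6: x=0 → posterior Beta(17/5, 9)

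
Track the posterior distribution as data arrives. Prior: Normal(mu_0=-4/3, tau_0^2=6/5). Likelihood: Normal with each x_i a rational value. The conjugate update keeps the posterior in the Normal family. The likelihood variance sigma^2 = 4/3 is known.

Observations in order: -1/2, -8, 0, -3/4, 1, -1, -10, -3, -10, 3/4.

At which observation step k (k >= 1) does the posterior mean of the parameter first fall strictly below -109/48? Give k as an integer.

obs 1: x=-1/2 → posterior Normal(-107/114, 12/19)
obs 2: x=-8 → posterior Normal(-77/24, 3/7)
obs 3: x=0 → posterior Normal(-539/222, 12/37)
obs 4: x=-3/4 → posterior Normal(-1159/552, 6/23)
obs 5: x=1 → posterior Normal(-1051/660, 12/55)
obs 6: x=-1 → posterior Normal(-1159/768, 3/16)
obs 7: x=-10 → posterior Normal(-2239/876, 12/73)
obs 8: x=-3 → posterior Normal(-2563/984, 6/41)
obs 9: x=-10 → posterior Normal(-3643/1092, 12/91)
obs 10: x=3/4 → posterior Normal(-1781/600, 3/25)

k = 2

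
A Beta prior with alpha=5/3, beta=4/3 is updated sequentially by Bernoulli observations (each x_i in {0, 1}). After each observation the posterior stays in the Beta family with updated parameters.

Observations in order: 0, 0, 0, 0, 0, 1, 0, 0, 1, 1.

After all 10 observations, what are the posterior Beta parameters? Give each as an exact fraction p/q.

obs 1: x=0 → posterior Beta(5/3, 7/3)
obs 2: x=0 → posterior Beta(5/3, 10/3)
obs 3: x=0 → posterior Beta(5/3, 13/3)
obs 4: x=0 → posterior Beta(5/3, 16/3)
obs 5: x=0 → posterior Beta(5/3, 19/3)
obs 6: x=1 → posterior Beta(8/3, 19/3)
obs 7: x=0 → posterior Beta(8/3, 22/3)
obs 8: x=0 → posterior Beta(8/3, 25/3)
obs 9: x=1 → posterior Beta(11/3, 25/3)
obs 10: x=1 → posterior Beta(14/3, 25/3)

alpha=14/3, beta=25/3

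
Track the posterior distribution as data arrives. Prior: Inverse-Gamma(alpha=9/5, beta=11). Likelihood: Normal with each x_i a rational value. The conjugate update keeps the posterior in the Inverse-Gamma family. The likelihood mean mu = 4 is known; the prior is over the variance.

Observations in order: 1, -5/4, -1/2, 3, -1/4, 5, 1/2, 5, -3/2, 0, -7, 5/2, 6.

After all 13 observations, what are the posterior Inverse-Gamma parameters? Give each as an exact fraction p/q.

alpha=83/10, beta=2285/16

obs 1: x=1 → posterior Inverse-Gamma(23/10, 31/2)
obs 2: x=-5/4 → posterior Inverse-Gamma(14/5, 937/32)
obs 3: x=-1/2 → posterior Inverse-Gamma(33/10, 1261/32)
obs 4: x=3 → posterior Inverse-Gamma(19/5, 1277/32)
obs 5: x=-1/4 → posterior Inverse-Gamma(43/10, 783/16)
obs 6: x=5 → posterior Inverse-Gamma(24/5, 791/16)
obs 7: x=1/2 → posterior Inverse-Gamma(53/10, 889/16)
obs 8: x=5 → posterior Inverse-Gamma(29/5, 897/16)
obs 9: x=-3/2 → posterior Inverse-Gamma(63/10, 1139/16)
obs 10: x=0 → posterior Inverse-Gamma(34/5, 1267/16)
obs 11: x=-7 → posterior Inverse-Gamma(73/10, 2235/16)
obs 12: x=5/2 → posterior Inverse-Gamma(39/5, 2253/16)
obs 13: x=6 → posterior Inverse-Gamma(83/10, 2285/16)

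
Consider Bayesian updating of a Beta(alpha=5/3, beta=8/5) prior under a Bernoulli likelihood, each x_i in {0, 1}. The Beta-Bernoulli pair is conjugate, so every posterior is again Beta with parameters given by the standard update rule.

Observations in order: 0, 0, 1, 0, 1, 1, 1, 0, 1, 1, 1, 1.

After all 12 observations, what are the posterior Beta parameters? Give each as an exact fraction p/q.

obs 1: x=0 → posterior Beta(5/3, 13/5)
obs 2: x=0 → posterior Beta(5/3, 18/5)
obs 3: x=1 → posterior Beta(8/3, 18/5)
obs 4: x=0 → posterior Beta(8/3, 23/5)
obs 5: x=1 → posterior Beta(11/3, 23/5)
obs 6: x=1 → posterior Beta(14/3, 23/5)
obs 7: x=1 → posterior Beta(17/3, 23/5)
obs 8: x=0 → posterior Beta(17/3, 28/5)
obs 9: x=1 → posterior Beta(20/3, 28/5)
obs 10: x=1 → posterior Beta(23/3, 28/5)
obs 11: x=1 → posterior Beta(26/3, 28/5)
obs 12: x=1 → posterior Beta(29/3, 28/5)

alpha=29/3, beta=28/5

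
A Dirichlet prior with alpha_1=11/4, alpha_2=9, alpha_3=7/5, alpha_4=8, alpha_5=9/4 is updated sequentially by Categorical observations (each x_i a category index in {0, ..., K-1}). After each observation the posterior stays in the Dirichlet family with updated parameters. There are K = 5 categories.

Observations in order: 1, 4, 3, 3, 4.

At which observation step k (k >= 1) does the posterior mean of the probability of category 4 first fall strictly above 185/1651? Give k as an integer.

k = 2

obs 1: x=1 → posterior Dirichlet(11/4, 10, 7/5, 8, 9/4)
obs 2: x=4 → posterior Dirichlet(11/4, 10, 7/5, 8, 13/4)
obs 3: x=3 → posterior Dirichlet(11/4, 10, 7/5, 9, 13/4)
obs 4: x=3 → posterior Dirichlet(11/4, 10, 7/5, 10, 13/4)
obs 5: x=4 → posterior Dirichlet(11/4, 10, 7/5, 10, 17/4)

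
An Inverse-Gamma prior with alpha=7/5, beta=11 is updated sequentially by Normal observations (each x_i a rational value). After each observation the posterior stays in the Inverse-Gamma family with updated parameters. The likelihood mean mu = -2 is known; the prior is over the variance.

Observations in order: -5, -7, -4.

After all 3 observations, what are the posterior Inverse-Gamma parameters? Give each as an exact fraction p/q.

alpha=29/10, beta=30

obs 1: x=-5 → posterior Inverse-Gamma(19/10, 31/2)
obs 2: x=-7 → posterior Inverse-Gamma(12/5, 28)
obs 3: x=-4 → posterior Inverse-Gamma(29/10, 30)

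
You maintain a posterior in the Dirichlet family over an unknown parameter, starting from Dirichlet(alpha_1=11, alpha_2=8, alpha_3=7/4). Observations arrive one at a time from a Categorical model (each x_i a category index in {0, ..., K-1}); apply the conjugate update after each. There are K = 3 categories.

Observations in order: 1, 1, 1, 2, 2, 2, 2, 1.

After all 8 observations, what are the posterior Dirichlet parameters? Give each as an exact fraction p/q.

alpha_1=11, alpha_2=12, alpha_3=23/4

obs 1: x=1 → posterior Dirichlet(11, 9, 7/4)
obs 2: x=1 → posterior Dirichlet(11, 10, 7/4)
obs 3: x=1 → posterior Dirichlet(11, 11, 7/4)
obs 4: x=2 → posterior Dirichlet(11, 11, 11/4)
obs 5: x=2 → posterior Dirichlet(11, 11, 15/4)
obs 6: x=2 → posterior Dirichlet(11, 11, 19/4)
obs 7: x=2 → posterior Dirichlet(11, 11, 23/4)
obs 8: x=1 → posterior Dirichlet(11, 12, 23/4)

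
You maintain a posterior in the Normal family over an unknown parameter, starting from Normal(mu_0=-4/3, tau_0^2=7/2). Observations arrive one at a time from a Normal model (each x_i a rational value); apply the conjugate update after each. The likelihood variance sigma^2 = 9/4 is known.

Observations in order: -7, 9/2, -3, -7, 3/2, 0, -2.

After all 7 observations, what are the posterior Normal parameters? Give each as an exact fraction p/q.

obs 1: x=-7 → posterior Normal(-110/23, 63/46)
obs 2: x=9/2 → posterior Normal(-47/37, 63/74)
obs 3: x=-3 → posterior Normal(-89/51, 21/34)
obs 4: x=-7 → posterior Normal(-187/65, 63/130)
obs 5: x=3/2 → posterior Normal(-166/79, 63/158)
obs 6: x=0 → posterior Normal(-166/93, 21/62)
obs 7: x=-2 → posterior Normal(-194/107, 63/214)

mu_0=-194/107, tau_0^2=63/214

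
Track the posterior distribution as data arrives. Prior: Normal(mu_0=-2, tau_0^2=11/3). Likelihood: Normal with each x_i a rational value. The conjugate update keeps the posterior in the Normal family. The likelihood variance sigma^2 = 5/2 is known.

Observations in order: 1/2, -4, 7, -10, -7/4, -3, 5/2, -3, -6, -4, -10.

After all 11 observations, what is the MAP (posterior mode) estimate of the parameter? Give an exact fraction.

obs 1: x=1/2 → posterior Normal(-19/37, 55/37)
obs 2: x=-4 → posterior Normal(-107/59, 55/59)
obs 3: x=7 → posterior Normal(47/81, 55/81)
obs 4: x=-10 → posterior Normal(-173/103, 55/103)
obs 5: x=-7/4 → posterior Normal(-423/250, 11/25)
obs 6: x=-3 → posterior Normal(-185/98, 55/147)
obs 7: x=5/2 → posterior Normal(-445/338, 55/169)
obs 8: x=-3 → posterior Normal(-577/382, 55/191)
obs 9: x=-6 → posterior Normal(-841/426, 55/213)
obs 10: x=-4 → posterior Normal(-1017/470, 11/47)
obs 11: x=-10 → posterior Normal(-1457/514, 55/257)

-1457/514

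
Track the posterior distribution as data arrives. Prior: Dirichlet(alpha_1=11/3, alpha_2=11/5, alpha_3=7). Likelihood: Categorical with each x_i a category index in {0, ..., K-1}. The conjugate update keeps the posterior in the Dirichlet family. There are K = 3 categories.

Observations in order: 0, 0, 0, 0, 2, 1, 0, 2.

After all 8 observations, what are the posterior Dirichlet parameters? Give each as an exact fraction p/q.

alpha_1=26/3, alpha_2=16/5, alpha_3=9

obs 1: x=0 → posterior Dirichlet(14/3, 11/5, 7)
obs 2: x=0 → posterior Dirichlet(17/3, 11/5, 7)
obs 3: x=0 → posterior Dirichlet(20/3, 11/5, 7)
obs 4: x=0 → posterior Dirichlet(23/3, 11/5, 7)
obs 5: x=2 → posterior Dirichlet(23/3, 11/5, 8)
obs 6: x=1 → posterior Dirichlet(23/3, 16/5, 8)
obs 7: x=0 → posterior Dirichlet(26/3, 16/5, 8)
obs 8: x=2 → posterior Dirichlet(26/3, 16/5, 9)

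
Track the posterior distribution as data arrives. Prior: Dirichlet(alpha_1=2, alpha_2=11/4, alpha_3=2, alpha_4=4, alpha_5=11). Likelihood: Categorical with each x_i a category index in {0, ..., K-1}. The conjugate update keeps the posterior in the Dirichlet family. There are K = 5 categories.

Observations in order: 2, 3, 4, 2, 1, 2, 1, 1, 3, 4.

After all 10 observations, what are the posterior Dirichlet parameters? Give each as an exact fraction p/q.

alpha_1=2, alpha_2=23/4, alpha_3=5, alpha_4=6, alpha_5=13

obs 1: x=2 → posterior Dirichlet(2, 11/4, 3, 4, 11)
obs 2: x=3 → posterior Dirichlet(2, 11/4, 3, 5, 11)
obs 3: x=4 → posterior Dirichlet(2, 11/4, 3, 5, 12)
obs 4: x=2 → posterior Dirichlet(2, 11/4, 4, 5, 12)
obs 5: x=1 → posterior Dirichlet(2, 15/4, 4, 5, 12)
obs 6: x=2 → posterior Dirichlet(2, 15/4, 5, 5, 12)
obs 7: x=1 → posterior Dirichlet(2, 19/4, 5, 5, 12)
obs 8: x=1 → posterior Dirichlet(2, 23/4, 5, 5, 12)
obs 9: x=3 → posterior Dirichlet(2, 23/4, 5, 6, 12)
obs 10: x=4 → posterior Dirichlet(2, 23/4, 5, 6, 13)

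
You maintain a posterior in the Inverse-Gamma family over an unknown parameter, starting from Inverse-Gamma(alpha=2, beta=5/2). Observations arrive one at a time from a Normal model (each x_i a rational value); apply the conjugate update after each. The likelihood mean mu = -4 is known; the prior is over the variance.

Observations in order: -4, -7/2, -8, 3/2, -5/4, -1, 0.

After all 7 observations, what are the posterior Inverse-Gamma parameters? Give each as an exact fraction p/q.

obs 1: x=-4 → posterior Inverse-Gamma(5/2, 5/2)
obs 2: x=-7/2 → posterior Inverse-Gamma(3, 21/8)
obs 3: x=-8 → posterior Inverse-Gamma(7/2, 85/8)
obs 4: x=3/2 → posterior Inverse-Gamma(4, 103/4)
obs 5: x=-5/4 → posterior Inverse-Gamma(9/2, 945/32)
obs 6: x=-1 → posterior Inverse-Gamma(5, 1089/32)
obs 7: x=0 → posterior Inverse-Gamma(11/2, 1345/32)

alpha=11/2, beta=1345/32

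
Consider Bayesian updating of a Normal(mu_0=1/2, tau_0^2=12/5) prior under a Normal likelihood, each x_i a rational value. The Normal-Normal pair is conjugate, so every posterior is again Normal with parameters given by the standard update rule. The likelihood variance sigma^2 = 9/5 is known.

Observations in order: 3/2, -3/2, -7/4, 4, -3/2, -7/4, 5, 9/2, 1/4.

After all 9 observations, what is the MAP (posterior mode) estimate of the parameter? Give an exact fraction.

obs 1: x=3/2 → posterior Normal(15/14, 36/35)
obs 2: x=-3/2 → posterior Normal(3/22, 36/55)
obs 3: x=-7/4 → posterior Normal(-11/30, 12/25)
obs 4: x=4 → posterior Normal(21/38, 36/95)
obs 5: x=-3/2 → posterior Normal(9/46, 36/115)
obs 6: x=-7/4 → posterior Normal(-5/54, 4/15)
obs 7: x=5 → posterior Normal(35/62, 36/155)
obs 8: x=9/2 → posterior Normal(71/70, 36/175)
obs 9: x=1/4 → posterior Normal(73/78, 12/65)

73/78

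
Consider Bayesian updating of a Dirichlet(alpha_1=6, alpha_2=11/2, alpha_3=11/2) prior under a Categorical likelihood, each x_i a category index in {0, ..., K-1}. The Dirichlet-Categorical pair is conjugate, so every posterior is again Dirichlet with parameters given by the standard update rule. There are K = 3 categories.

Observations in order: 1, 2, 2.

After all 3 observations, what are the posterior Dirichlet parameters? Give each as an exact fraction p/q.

alpha_1=6, alpha_2=13/2, alpha_3=15/2

obs 1: x=1 → posterior Dirichlet(6, 13/2, 11/2)
obs 2: x=2 → posterior Dirichlet(6, 13/2, 13/2)
obs 3: x=2 → posterior Dirichlet(6, 13/2, 15/2)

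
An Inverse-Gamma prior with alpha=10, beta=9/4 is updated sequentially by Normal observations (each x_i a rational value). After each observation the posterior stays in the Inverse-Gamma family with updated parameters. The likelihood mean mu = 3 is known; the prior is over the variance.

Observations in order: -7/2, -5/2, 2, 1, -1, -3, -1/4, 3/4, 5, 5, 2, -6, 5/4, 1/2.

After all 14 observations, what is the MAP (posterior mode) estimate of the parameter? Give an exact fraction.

obs 1: x=-7/2 → posterior Inverse-Gamma(21/2, 187/8)
obs 2: x=-5/2 → posterior Inverse-Gamma(11, 77/2)
obs 3: x=2 → posterior Inverse-Gamma(23/2, 39)
obs 4: x=1 → posterior Inverse-Gamma(12, 41)
obs 5: x=-1 → posterior Inverse-Gamma(25/2, 49)
obs 6: x=-3 → posterior Inverse-Gamma(13, 67)
obs 7: x=-1/4 → posterior Inverse-Gamma(27/2, 2313/32)
obs 8: x=3/4 → posterior Inverse-Gamma(14, 1197/16)
obs 9: x=5 → posterior Inverse-Gamma(29/2, 1229/16)
obs 10: x=5 → posterior Inverse-Gamma(15, 1261/16)
obs 11: x=2 → posterior Inverse-Gamma(31/2, 1269/16)
obs 12: x=-6 → posterior Inverse-Gamma(16, 1917/16)
obs 13: x=5/4 → posterior Inverse-Gamma(33/2, 3883/32)
obs 14: x=1/2 → posterior Inverse-Gamma(17, 3983/32)

3983/576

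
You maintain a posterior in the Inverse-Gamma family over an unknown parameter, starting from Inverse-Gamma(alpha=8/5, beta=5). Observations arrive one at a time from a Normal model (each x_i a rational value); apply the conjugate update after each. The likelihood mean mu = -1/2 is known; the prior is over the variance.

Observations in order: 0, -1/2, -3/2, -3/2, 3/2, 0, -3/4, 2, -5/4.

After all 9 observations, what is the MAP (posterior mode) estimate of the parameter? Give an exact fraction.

obs 1: x=0 → posterior Inverse-Gamma(21/10, 41/8)
obs 2: x=-1/2 → posterior Inverse-Gamma(13/5, 41/8)
obs 3: x=-3/2 → posterior Inverse-Gamma(31/10, 45/8)
obs 4: x=-3/2 → posterior Inverse-Gamma(18/5, 49/8)
obs 5: x=3/2 → posterior Inverse-Gamma(41/10, 65/8)
obs 6: x=0 → posterior Inverse-Gamma(23/5, 33/4)
obs 7: x=-3/4 → posterior Inverse-Gamma(51/10, 265/32)
obs 8: x=2 → posterior Inverse-Gamma(28/5, 365/32)
obs 9: x=-5/4 → posterior Inverse-Gamma(61/10, 187/16)

935/568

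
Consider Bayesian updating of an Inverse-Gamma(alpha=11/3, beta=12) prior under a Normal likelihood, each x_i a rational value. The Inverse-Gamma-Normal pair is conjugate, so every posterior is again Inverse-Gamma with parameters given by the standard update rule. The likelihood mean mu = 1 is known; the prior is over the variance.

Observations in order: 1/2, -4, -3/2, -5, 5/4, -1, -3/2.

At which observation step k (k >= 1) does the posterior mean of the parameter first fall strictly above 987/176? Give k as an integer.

obs 1: x=1/2 → posterior Inverse-Gamma(25/6, 97/8)
obs 2: x=-4 → posterior Inverse-Gamma(14/3, 197/8)
obs 3: x=-3/2 → posterior Inverse-Gamma(31/6, 111/4)
obs 4: x=-5 → posterior Inverse-Gamma(17/3, 183/4)
obs 5: x=5/4 → posterior Inverse-Gamma(37/6, 1465/32)
obs 6: x=-1 → posterior Inverse-Gamma(20/3, 1529/32)
obs 7: x=-3/2 → posterior Inverse-Gamma(43/6, 1629/32)

k = 2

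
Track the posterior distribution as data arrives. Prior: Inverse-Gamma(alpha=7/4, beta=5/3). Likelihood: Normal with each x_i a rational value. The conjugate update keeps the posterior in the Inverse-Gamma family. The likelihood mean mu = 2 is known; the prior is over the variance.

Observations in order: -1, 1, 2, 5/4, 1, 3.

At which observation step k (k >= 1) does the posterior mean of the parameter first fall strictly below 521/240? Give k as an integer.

obs 1: x=-1 → posterior Inverse-Gamma(9/4, 37/6)
obs 2: x=1 → posterior Inverse-Gamma(11/4, 20/3)
obs 3: x=2 → posterior Inverse-Gamma(13/4, 20/3)
obs 4: x=5/4 → posterior Inverse-Gamma(15/4, 667/96)
obs 5: x=1 → posterior Inverse-Gamma(17/4, 715/96)
obs 6: x=3 → posterior Inverse-Gamma(19/4, 763/96)

k = 6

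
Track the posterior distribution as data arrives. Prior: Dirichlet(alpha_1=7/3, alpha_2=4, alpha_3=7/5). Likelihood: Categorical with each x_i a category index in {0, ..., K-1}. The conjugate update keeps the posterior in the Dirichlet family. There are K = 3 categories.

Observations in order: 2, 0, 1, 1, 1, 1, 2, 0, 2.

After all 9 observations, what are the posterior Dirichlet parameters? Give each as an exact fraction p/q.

alpha_1=13/3, alpha_2=8, alpha_3=22/5

obs 1: x=2 → posterior Dirichlet(7/3, 4, 12/5)
obs 2: x=0 → posterior Dirichlet(10/3, 4, 12/5)
obs 3: x=1 → posterior Dirichlet(10/3, 5, 12/5)
obs 4: x=1 → posterior Dirichlet(10/3, 6, 12/5)
obs 5: x=1 → posterior Dirichlet(10/3, 7, 12/5)
obs 6: x=1 → posterior Dirichlet(10/3, 8, 12/5)
obs 7: x=2 → posterior Dirichlet(10/3, 8, 17/5)
obs 8: x=0 → posterior Dirichlet(13/3, 8, 17/5)
obs 9: x=2 → posterior Dirichlet(13/3, 8, 22/5)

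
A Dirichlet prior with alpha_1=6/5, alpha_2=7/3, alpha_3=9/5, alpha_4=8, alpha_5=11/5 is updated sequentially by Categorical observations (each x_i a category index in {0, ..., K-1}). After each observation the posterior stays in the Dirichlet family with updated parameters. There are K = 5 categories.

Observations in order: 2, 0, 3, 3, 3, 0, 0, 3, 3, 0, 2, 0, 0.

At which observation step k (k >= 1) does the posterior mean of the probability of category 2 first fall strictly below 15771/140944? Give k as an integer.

k = 10

obs 1: x=2 → posterior Dirichlet(6/5, 7/3, 14/5, 8, 11/5)
obs 2: x=0 → posterior Dirichlet(11/5, 7/3, 14/5, 8, 11/5)
obs 3: x=3 → posterior Dirichlet(11/5, 7/3, 14/5, 9, 11/5)
obs 4: x=3 → posterior Dirichlet(11/5, 7/3, 14/5, 10, 11/5)
obs 5: x=3 → posterior Dirichlet(11/5, 7/3, 14/5, 11, 11/5)
obs 6: x=0 → posterior Dirichlet(16/5, 7/3, 14/5, 11, 11/5)
obs 7: x=0 → posterior Dirichlet(21/5, 7/3, 14/5, 11, 11/5)
obs 8: x=3 → posterior Dirichlet(21/5, 7/3, 14/5, 12, 11/5)
obs 9: x=3 → posterior Dirichlet(21/5, 7/3, 14/5, 13, 11/5)
obs 10: x=0 → posterior Dirichlet(26/5, 7/3, 14/5, 13, 11/5)
obs 11: x=2 → posterior Dirichlet(26/5, 7/3, 19/5, 13, 11/5)
obs 12: x=0 → posterior Dirichlet(31/5, 7/3, 19/5, 13, 11/5)
obs 13: x=0 → posterior Dirichlet(36/5, 7/3, 19/5, 13, 11/5)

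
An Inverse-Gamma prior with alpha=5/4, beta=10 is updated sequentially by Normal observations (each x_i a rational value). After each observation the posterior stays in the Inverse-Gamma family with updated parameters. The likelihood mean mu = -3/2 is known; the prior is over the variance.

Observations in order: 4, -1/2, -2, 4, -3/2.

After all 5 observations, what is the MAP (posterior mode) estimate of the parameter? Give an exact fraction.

obs 1: x=4 → posterior Inverse-Gamma(7/4, 201/8)
obs 2: x=-1/2 → posterior Inverse-Gamma(9/4, 205/8)
obs 3: x=-2 → posterior Inverse-Gamma(11/4, 103/4)
obs 4: x=4 → posterior Inverse-Gamma(13/4, 327/8)
obs 5: x=-3/2 → posterior Inverse-Gamma(15/4, 327/8)

327/38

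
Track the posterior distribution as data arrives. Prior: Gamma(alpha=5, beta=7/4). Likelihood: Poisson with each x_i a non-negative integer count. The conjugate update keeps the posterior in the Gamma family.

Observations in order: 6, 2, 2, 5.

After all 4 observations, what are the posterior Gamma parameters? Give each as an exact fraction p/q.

alpha=20, beta=23/4

obs 1: x=6 → posterior Gamma(11, 11/4)
obs 2: x=2 → posterior Gamma(13, 15/4)
obs 3: x=2 → posterior Gamma(15, 19/4)
obs 4: x=5 → posterior Gamma(20, 23/4)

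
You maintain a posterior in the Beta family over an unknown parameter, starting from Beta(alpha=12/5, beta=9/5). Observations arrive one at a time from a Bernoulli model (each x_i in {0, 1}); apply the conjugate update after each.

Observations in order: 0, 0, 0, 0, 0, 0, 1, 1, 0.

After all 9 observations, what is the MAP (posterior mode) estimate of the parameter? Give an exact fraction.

17/56

obs 1: x=0 → posterior Beta(12/5, 14/5)
obs 2: x=0 → posterior Beta(12/5, 19/5)
obs 3: x=0 → posterior Beta(12/5, 24/5)
obs 4: x=0 → posterior Beta(12/5, 29/5)
obs 5: x=0 → posterior Beta(12/5, 34/5)
obs 6: x=0 → posterior Beta(12/5, 39/5)
obs 7: x=1 → posterior Beta(17/5, 39/5)
obs 8: x=1 → posterior Beta(22/5, 39/5)
obs 9: x=0 → posterior Beta(22/5, 44/5)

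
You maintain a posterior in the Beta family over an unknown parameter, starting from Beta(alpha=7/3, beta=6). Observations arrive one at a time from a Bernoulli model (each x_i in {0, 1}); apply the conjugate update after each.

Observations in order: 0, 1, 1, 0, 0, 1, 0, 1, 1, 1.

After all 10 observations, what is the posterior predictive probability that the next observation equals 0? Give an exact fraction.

obs 1: x=0 → posterior Beta(7/3, 7)
obs 2: x=1 → posterior Beta(10/3, 7)
obs 3: x=1 → posterior Beta(13/3, 7)
obs 4: x=0 → posterior Beta(13/3, 8)
obs 5: x=0 → posterior Beta(13/3, 9)
obs 6: x=1 → posterior Beta(16/3, 9)
obs 7: x=0 → posterior Beta(16/3, 10)
obs 8: x=1 → posterior Beta(19/3, 10)
obs 9: x=1 → posterior Beta(22/3, 10)
obs 10: x=1 → posterior Beta(25/3, 10)

6/11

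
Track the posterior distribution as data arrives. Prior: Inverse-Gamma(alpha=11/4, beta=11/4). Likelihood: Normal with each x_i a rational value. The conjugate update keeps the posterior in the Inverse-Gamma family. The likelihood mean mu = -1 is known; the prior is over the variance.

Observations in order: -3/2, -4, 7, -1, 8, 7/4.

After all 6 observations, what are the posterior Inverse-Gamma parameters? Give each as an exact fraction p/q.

obs 1: x=-3/2 → posterior Inverse-Gamma(13/4, 23/8)
obs 2: x=-4 → posterior Inverse-Gamma(15/4, 59/8)
obs 3: x=7 → posterior Inverse-Gamma(17/4, 315/8)
obs 4: x=-1 → posterior Inverse-Gamma(19/4, 315/8)
obs 5: x=8 → posterior Inverse-Gamma(21/4, 639/8)
obs 6: x=7/4 → posterior Inverse-Gamma(23/4, 2677/32)

alpha=23/4, beta=2677/32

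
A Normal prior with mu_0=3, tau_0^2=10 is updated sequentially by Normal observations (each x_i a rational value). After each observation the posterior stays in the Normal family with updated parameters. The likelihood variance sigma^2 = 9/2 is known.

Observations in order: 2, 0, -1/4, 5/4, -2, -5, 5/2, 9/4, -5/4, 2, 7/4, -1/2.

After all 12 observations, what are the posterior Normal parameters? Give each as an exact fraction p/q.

mu_0=82/249, tau_0^2=30/83

obs 1: x=2 → posterior Normal(67/29, 90/29)
obs 2: x=0 → posterior Normal(67/49, 90/49)
obs 3: x=-1/4 → posterior Normal(62/69, 30/23)
obs 4: x=5/4 → posterior Normal(87/89, 90/89)
obs 5: x=-2 → posterior Normal(47/109, 90/109)
obs 6: x=-5 → posterior Normal(-53/129, 30/43)
obs 7: x=5/2 → posterior Normal(-3/149, 90/149)
obs 8: x=9/4 → posterior Normal(42/169, 90/169)
obs 9: x=-5/4 → posterior Normal(17/189, 10/21)
obs 10: x=2 → posterior Normal(3/11, 90/209)
obs 11: x=7/4 → posterior Normal(92/229, 90/229)
obs 12: x=-1/2 → posterior Normal(82/249, 30/83)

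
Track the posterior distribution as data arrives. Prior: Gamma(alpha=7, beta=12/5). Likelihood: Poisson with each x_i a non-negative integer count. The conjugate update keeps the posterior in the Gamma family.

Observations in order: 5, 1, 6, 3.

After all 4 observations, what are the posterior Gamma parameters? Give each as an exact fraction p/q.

obs 1: x=5 → posterior Gamma(12, 17/5)
obs 2: x=1 → posterior Gamma(13, 22/5)
obs 3: x=6 → posterior Gamma(19, 27/5)
obs 4: x=3 → posterior Gamma(22, 32/5)

alpha=22, beta=32/5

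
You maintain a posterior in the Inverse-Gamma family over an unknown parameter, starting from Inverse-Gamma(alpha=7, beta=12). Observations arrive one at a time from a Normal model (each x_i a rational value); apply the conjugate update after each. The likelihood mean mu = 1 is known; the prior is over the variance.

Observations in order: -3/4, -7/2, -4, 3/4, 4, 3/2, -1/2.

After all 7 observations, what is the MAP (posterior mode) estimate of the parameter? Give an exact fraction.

obs 1: x=-3/4 → posterior Inverse-Gamma(15/2, 433/32)
obs 2: x=-7/2 → posterior Inverse-Gamma(8, 757/32)
obs 3: x=-4 → posterior Inverse-Gamma(17/2, 1157/32)
obs 4: x=3/4 → posterior Inverse-Gamma(9, 579/16)
obs 5: x=4 → posterior Inverse-Gamma(19/2, 651/16)
obs 6: x=3/2 → posterior Inverse-Gamma(10, 653/16)
obs 7: x=-1/2 → posterior Inverse-Gamma(21/2, 671/16)

671/184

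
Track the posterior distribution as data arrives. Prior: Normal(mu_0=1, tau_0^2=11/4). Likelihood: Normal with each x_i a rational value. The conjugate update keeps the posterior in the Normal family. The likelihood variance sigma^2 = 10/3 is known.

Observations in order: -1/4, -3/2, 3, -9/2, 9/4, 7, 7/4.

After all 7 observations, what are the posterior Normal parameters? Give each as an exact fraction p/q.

mu_0=1183/1084, tau_0^2=110/271

obs 1: x=-1/4 → posterior Normal(127/292, 110/73)
obs 2: x=-3/2 → posterior Normal(-71/424, 55/53)
obs 3: x=3 → posterior Normal(325/556, 110/139)
obs 4: x=-9/2 → posterior Normal(-269/688, 55/86)
obs 5: x=9/4 → posterior Normal(7/205, 22/41)
obs 6: x=7 → posterior Normal(1, 55/119)
obs 7: x=7/4 → posterior Normal(1183/1084, 110/271)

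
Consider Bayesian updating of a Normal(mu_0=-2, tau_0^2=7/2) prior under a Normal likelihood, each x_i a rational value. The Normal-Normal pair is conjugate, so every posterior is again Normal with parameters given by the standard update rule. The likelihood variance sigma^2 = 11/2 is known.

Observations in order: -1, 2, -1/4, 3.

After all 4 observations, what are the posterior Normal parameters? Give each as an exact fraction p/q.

mu_0=17/156, tau_0^2=77/78

obs 1: x=-1 → posterior Normal(-29/18, 77/36)
obs 2: x=2 → posterior Normal(-3/5, 77/50)
obs 3: x=-1/4 → posterior Normal(-67/128, 77/64)
obs 4: x=3 → posterior Normal(17/156, 77/78)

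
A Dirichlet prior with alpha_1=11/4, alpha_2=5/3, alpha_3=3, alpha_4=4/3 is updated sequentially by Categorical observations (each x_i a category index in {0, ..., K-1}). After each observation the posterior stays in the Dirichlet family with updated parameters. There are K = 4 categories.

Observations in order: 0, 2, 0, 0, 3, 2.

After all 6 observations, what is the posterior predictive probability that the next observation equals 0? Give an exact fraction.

23/59

obs 1: x=0 → posterior Dirichlet(15/4, 5/3, 3, 4/3)
obs 2: x=2 → posterior Dirichlet(15/4, 5/3, 4, 4/3)
obs 3: x=0 → posterior Dirichlet(19/4, 5/3, 4, 4/3)
obs 4: x=0 → posterior Dirichlet(23/4, 5/3, 4, 4/3)
obs 5: x=3 → posterior Dirichlet(23/4, 5/3, 4, 7/3)
obs 6: x=2 → posterior Dirichlet(23/4, 5/3, 5, 7/3)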